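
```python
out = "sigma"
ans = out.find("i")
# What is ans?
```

Trace:
`out = "sigma"` → out = 'sigma'
`ans = out.find("i")` → ans = 1
So ans = 1

Answer: 1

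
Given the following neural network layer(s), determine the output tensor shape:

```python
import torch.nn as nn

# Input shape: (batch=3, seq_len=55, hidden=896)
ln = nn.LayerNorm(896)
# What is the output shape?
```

Input: (3, 55, 896) -> Output: (3, 55, 896)

Answer: (3, 55, 896)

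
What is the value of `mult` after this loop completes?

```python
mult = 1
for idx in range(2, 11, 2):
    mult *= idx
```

Product of even numbers 2 to 10
`mult` takes the values: 1 → 2 → 8 → 48 → 384 → 3840

Answer: 3840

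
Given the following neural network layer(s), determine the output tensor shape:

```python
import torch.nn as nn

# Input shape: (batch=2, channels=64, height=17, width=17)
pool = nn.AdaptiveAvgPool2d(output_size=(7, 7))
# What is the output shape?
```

Input: (2, 64, 17, 17) -> Output: (2, 64, 7, 7)

Answer: (2, 64, 7, 7)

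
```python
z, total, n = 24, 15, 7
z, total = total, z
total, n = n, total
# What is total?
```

Trace:
`z, total, n = 24, 15, 7` → z = 24; total = 15; n = 7
`z, total = total, z` → z = 15; total = 24
`total, n = n, total` → total = 7; n = 24
So total = 7

Answer: 7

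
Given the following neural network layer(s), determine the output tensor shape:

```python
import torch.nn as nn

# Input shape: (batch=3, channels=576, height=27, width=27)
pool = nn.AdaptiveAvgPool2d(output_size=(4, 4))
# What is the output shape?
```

Input: (3, 576, 27, 27) -> Output: (3, 576, 4, 4)

Answer: (3, 576, 4, 4)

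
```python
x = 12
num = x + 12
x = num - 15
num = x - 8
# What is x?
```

Trace:
`x = 12` → x = 12
`num = x + 12` → num = 24
`x = num - 15` → x = 9
`num = x - 8` → num = 1
So x = 9

Answer: 9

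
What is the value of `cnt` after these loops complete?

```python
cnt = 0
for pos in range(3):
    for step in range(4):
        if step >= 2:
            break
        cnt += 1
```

Inner breaks at 2, outer runs 3 times
`cnt` takes the values: 0 → 1 → 2 → 3 → 4 → 5 → 6

Answer: 6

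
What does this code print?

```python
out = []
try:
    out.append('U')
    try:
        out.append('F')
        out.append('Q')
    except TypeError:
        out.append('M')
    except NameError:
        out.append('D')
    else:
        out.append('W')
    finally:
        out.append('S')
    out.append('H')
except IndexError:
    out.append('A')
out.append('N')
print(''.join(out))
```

Execution trace: 'U' (try body) → 'F' (inner try body) → 'Q' (inner try body, no exception) → 'W' (inner else) → 'S' (inner finally) → 'H' (try body, no exception) → 'N' (after the try/except). Output: UFQWSHN

Answer: UFQWSHN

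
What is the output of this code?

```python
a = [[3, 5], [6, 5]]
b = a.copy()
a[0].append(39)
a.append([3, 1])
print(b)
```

Key concept: shallow copy with nested lists.
Step by step:
`a = [[3, 5], [6, 5]]` → a = [[3, 5], [6, 5]]
`b = a.copy()` → b = [[3, 5], [6, 5]]
`a[0].append(39)` → a = [[3, 5, 39], [6, 5]]; b = [[3, 5, 39], [6, 5]]
`a.append([3, 1])` → a = [[3, 5, 39], [6, 5], [3, 1]]
`print(b)` → prints [[3, 5, 39], [6, 5]]

Answer: [[3, 5, 39], [6, 5]]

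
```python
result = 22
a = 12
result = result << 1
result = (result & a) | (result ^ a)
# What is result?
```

Trace:
`result = 22` → result = 22
`a = 12` → a = 12
`result = result << 1` → result = 44
`result = (result & a) | (result ^ a)` → result = 44
So result = 44

Answer: 44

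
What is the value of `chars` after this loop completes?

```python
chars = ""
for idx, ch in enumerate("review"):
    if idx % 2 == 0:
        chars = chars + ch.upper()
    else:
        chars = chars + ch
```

Uppercase even positions in 'review'
`chars` takes the values: "" → "R" → "Re" → "ReV" → "ReVi" → "ReViE" → "ReViEw"

Answer: "ReViEw"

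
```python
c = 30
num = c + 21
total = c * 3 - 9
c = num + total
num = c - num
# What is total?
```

Trace:
`c = 30` → c = 30
`num = c + 21` → num = 51
`total = c * 3 - 9` → total = 81
`c = num + total` → c = 132
`num = c - num` → num = 81
So total = 81

Answer: 81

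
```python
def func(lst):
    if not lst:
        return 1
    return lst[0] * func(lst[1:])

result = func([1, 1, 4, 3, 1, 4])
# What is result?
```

Product over [1, 1, 4, 3, 1, 4] = 1 * 1 * 4 * 3 * 1 * 4 = 48

Answer: 48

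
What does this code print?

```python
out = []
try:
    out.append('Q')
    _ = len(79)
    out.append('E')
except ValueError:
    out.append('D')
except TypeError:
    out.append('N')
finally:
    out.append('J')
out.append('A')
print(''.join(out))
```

Execution trace: 'Q' (try body) → 'N' (except TypeError) → 'J' (finally) → 'A' (after the try/except). Output: QNJA

Answer: QNJA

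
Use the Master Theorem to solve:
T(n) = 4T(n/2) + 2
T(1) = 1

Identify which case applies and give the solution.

a=4, b=2, f(n)=2. log_2(4) = 2. Since c=0 < 2, Case 1 applies: T(n) = Θ(n^log_b(a)) = O(n^2).

Answer: O(n^2) - Case 1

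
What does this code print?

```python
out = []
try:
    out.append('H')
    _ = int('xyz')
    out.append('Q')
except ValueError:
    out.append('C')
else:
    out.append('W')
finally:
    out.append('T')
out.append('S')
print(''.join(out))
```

Execution trace: 'H' (try body) → 'C' (except ValueError) → 'T' (finally) → 'S' (after the try/except). Output: HCTS

Answer: HCTS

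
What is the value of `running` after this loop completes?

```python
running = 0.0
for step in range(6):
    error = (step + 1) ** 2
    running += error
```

Sum of squared losses 1² + 2² + ... + 6²
`running` takes the values: 0.0 → 1.0 → 5.0 → 14.0 → 30.0 → 55.0 → 91.0

Answer: 91.0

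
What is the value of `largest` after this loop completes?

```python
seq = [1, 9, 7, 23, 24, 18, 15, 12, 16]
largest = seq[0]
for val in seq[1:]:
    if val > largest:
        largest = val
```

Maximum of [1, 9, 7, 23, 24, 18, 15, 12, 16]
`largest` takes the values: 1 → 9 → 23 → 24

Answer: 24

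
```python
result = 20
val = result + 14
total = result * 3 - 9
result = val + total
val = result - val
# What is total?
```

Trace:
`result = 20` → result = 20
`val = result + 14` → val = 34
`total = result * 3 - 9` → total = 51
`result = val + total` → result = 85
`val = result - val` → val = 51
So total = 51

Answer: 51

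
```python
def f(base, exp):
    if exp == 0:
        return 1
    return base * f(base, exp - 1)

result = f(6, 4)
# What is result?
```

f(6, 4) = 6 * 6 * 6 * 6 = 1296

Answer: 1296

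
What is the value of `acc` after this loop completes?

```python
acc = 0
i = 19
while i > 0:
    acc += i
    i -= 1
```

Sum 19 down to 1
`acc` takes the values: 0 → 19 → 37 → 54 → 70 → 85 → 99 → 112 → 124 → 135 → 145 → 154 → 162 → 169 → 175 → 180 → 184 → 187 → 189 → 190

Answer: 190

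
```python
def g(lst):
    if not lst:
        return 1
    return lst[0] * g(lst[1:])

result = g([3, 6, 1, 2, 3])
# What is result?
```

Product over [3, 6, 1, 2, 3] = 3 * 6 * 1 * 2 * 3 = 108

Answer: 108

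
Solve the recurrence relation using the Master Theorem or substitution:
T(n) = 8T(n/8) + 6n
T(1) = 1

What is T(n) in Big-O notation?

By Master Theorem: a=8, b=8, f(n)=6n. Since log_8(8) = 1 and f(n) = Θ(n^1), Case 2 applies. T(n) = O(n log n).

Answer: O(n log n)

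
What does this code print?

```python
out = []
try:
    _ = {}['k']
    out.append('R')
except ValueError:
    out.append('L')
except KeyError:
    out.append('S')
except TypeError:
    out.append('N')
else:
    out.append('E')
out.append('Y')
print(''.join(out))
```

Execution trace: 'S' (except KeyError) → 'Y' (after the try/except). Output: SY

Answer: SY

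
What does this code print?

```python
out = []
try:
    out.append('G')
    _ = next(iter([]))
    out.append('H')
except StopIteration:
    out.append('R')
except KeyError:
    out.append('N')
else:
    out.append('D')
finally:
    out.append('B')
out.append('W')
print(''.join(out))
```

Execution trace: 'G' (try body) → 'R' (except StopIteration) → 'B' (finally) → 'W' (after the try/except). Output: GRBW

Answer: GRBW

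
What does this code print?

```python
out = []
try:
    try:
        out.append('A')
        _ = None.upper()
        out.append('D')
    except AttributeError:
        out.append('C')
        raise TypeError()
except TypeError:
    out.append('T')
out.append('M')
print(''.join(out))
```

Execution trace: 'A' (try body) → 'C' (except AttributeError) → 'T' (outer except TypeError) → 'M' (after the try/except). Output: ACTM

Answer: ACTM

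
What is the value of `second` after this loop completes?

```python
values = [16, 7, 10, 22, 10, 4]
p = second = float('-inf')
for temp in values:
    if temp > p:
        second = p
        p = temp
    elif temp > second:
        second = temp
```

Second largest (with repeats) in [16, 7, 10, 22, 10, 4]
`second` takes the values: -inf → 7 → 10 → 16

Answer: 16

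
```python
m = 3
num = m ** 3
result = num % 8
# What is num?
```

Trace:
`m = 3` → m = 3
`num = m ** 3` → num = 27
`result = num % 8` → result = 3
So num = 27

Answer: 27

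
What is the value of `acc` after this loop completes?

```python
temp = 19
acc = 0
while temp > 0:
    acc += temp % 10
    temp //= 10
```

Sum digits of 19
`acc` takes the values: 0 → 9 → 10

Answer: 10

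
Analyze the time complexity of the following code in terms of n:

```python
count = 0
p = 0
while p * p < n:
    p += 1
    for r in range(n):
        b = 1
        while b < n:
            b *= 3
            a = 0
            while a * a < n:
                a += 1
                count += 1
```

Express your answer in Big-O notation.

Each loop level contributes: √n × n × log n × √n. Multiplying the contributions gives O(n^2 log n).

Answer: O(n^2 log n)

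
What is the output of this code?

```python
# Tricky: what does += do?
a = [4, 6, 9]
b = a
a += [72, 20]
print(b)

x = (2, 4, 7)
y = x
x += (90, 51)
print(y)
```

Key concept: += behavior differs for mutable vs immutable.
Step by step:
`a = [4, 6, 9]` → a = [4, 6, 9]
`b = a` → b = [4, 6, 9] (same object as a)
`a += [72, 20]` → a = [4, 6, 9, 72, 20] (same object as b); b = [4, 6, 9, 72, 20] (same object as a)
`print(b)` → prints [4, 6, 9, 72, 20]
`x = (2, 4, 7)` → x = (2, 4, 7)
`y = x` → y = (2, 4, 7)
`x += (90, 51)` → x = (2, 4, 7, 90, 51)
`print(y)` → prints (2, 4, 7)

Answer:
[4, 6, 9, 72, 20]
(2, 4, 7)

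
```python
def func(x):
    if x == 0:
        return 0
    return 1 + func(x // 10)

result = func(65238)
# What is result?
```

Count of digits of 65238: 5

Answer: 5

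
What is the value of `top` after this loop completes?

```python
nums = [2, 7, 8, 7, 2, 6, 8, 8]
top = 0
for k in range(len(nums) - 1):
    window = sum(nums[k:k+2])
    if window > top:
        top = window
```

Max sum of 2-element window in [2, 7, 8, 7, 2, 6, 8, 8]
`top` takes the values: 0 → 9 → 15 → 16

Answer: 16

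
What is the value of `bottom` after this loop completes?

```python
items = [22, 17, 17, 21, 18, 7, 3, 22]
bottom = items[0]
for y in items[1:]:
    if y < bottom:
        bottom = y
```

Minimum of [22, 17, 17, 21, 18, 7, 3, 22]
`bottom` takes the values: 22 → 17 → 7 → 3

Answer: 3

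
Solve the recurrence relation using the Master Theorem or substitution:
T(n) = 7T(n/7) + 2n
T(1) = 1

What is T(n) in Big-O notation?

By Master Theorem: a=7, b=7, f(n)=2n. Since log_7(7) = 1 and f(n) = Θ(n^1), Case 2 applies. T(n) = O(n log n).

Answer: O(n log n)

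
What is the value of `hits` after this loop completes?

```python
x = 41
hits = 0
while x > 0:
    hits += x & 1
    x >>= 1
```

Count set bits in 41 (binary: 0b101001)
`hits` takes the values: 0 → 1 → 2 → 3

Answer: 3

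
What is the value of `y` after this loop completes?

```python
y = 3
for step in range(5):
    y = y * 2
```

Multiply by 2, 5 times: 3 * 2^5 = 96
`y` takes the values: 3 → 6 → 12 → 24 → 48 → 96

Answer: 96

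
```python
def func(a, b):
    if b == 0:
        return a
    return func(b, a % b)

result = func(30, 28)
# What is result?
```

func(30, 28) -> func(28, 2) -> func(2, 0) -> 2

Answer: 2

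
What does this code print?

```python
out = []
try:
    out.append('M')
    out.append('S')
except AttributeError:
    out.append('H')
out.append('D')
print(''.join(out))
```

Execution trace: 'M' (try body) → 'S' (try body, no exception) → 'D' (after the try/except). Output: MSD

Answer: MSD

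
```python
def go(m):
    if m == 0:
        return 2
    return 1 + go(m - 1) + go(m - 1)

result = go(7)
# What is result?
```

go(m) = 1 + 2·go(m-1), go(0)=2. Closed form: (2+1)·2^7 - 1 = 383.

Answer: 383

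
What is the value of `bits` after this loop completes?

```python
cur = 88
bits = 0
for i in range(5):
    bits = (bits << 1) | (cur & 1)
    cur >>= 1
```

Reverse lowest 5 bits of 88
`bits` takes the values: 0 → 1 → 3

Answer: 3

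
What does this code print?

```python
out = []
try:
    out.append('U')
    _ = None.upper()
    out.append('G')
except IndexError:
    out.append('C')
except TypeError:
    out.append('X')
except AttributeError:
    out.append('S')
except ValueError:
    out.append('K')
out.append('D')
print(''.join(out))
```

Execution trace: 'U' (try body) → 'S' (except AttributeError) → 'D' (after the try/except). Output: USD

Answer: USD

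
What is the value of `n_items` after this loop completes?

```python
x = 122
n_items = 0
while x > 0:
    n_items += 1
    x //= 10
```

Count digits by repeated division by 10
`n_items` takes the values: 0 → 1 → 2 → 3

Answer: 3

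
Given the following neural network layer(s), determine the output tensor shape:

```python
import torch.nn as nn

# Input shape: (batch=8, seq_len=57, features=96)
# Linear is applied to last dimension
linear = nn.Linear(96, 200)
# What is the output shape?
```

Input: (8, 57, 96) -> Output: (8, 57, 200)

Answer: (8, 57, 200)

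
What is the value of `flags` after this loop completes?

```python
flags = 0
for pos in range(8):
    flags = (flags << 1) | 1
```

Build 8 consecutive 1-bits: 0b11111111
`flags` takes the values: 0 → 1 → 3 → 7 → 15 → 31 → 63 → 127 → 255

Answer: 255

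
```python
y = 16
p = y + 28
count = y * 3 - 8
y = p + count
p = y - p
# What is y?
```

Trace:
`y = 16` → y = 16
`p = y + 28` → p = 44
`count = y * 3 - 8` → count = 40
`y = p + count` → y = 84
`p = y - p` → p = 40
So y = 84

Answer: 84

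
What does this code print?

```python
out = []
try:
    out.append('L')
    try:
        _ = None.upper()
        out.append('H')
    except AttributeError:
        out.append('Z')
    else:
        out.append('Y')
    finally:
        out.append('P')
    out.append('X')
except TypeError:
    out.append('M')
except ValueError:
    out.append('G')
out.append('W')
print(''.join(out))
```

Execution trace: 'L' (try body) → 'Z' (inner except AttributeError) → 'P' (inner finally) → 'X' (try body, no exception) → 'W' (after the try/except). Output: LZPXW

Answer: LZPXW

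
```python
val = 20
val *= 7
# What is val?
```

Trace:
`val = 20` → val = 20
`val *= 7` → val = 140
So val = 140

Answer: 140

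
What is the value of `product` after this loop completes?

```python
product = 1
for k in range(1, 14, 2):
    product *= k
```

Product of 1, 3, 5, ... up to 13
`product` takes the values: 1 → 3 → 15 → 105 → 945 → 10395 → 135135

Answer: 135135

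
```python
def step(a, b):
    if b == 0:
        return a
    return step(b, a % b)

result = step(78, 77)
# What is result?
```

step(78, 77) -> step(77, 1) -> step(1, 0) -> 1

Answer: 1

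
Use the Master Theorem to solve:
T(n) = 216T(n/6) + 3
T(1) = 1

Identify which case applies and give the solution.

a=216, b=6, f(n)=3. log_6(216) = 3. Since c=0 < 3, Case 1 applies: T(n) = Θ(n^log_b(a)) = O(n^3).

Answer: O(n^3) - Case 1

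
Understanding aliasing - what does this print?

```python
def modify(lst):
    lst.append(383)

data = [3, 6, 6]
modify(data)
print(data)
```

Key concept: function modifies passed list.
Step by step:
`data = [3, 6, 6]` → data = [3, 6, 6]
`modify(data)` → data = [3, 6, 6, 383]
`print(data)` → prints [3, 6, 6, 383]

Answer: [3, 6, 6, 383]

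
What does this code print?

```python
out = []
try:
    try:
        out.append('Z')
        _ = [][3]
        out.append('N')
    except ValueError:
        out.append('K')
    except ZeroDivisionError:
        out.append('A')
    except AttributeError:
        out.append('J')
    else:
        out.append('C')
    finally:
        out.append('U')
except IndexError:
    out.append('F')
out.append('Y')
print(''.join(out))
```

Execution trace: 'Z' (try body) → 'U' (finally) → 'F' (outer except IndexError) → 'Y' (after the try/except). Output: ZUFY

Answer: ZUFY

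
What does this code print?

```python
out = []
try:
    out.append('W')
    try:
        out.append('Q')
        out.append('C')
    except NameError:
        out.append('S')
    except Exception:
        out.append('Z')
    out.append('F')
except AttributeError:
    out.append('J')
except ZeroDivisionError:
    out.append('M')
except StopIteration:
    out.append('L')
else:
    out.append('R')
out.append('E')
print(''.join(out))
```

Execution trace: 'W' (try body) → 'Q' (inner try body) → 'C' (inner try body, no exception) → 'F' (try body, no exception) → 'R' (else) → 'E' (after the try/except). Output: WQCFRE

Answer: WQCFRE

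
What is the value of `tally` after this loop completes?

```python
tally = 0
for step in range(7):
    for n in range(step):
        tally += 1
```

Triangle number: 0+1+2+...+6
`tally` takes the values: 0 → 1 → 2 → 3 → 4 → 5 → 6 → 7 → 8 → 9 → 10 → 11 → 12 → 13 → 14 → 15 → 16 → 17 → 18 → 19 → 20 → 21

Answer: 21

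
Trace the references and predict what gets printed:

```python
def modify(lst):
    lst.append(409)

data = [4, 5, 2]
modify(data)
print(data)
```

Key concept: function modifies passed list.
Step by step:
`data = [4, 5, 2]` → data = [4, 5, 2]
`modify(data)` → data = [4, 5, 2, 409]
`print(data)` → prints [4, 5, 2, 409]

Answer: [4, 5, 2, 409]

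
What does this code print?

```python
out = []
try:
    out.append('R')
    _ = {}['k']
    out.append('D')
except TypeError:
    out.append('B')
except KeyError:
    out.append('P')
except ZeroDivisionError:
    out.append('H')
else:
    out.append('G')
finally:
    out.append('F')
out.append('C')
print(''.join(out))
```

Execution trace: 'R' (try body) → 'P' (except KeyError) → 'F' (finally) → 'C' (after the try/except). Output: RPFC

Answer: RPFC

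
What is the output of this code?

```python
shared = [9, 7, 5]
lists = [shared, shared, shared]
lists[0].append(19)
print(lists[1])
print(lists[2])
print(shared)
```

Key concept: list of same reference.
Step by step:
`shared = [9, 7, 5]` → shared = [9, 7, 5]
`lists = [shared, shared, shared]` → lists = [[9, 7, 5], [9, 7, 5], [9, 7, 5]]
`lists[0].append(19)` → shared = [9, 7, 5, 19]; lists = [[9, 7, 5, 19], [9, 7, 5, 19], [9, 7, 5, 19]]
`print(lists[1])` → prints [9, 7, 5, 19]
`print(lists[2])` → prints [9, 7, 5, 19]
`print(shared)` → prints [9, 7, 5, 19]

Answer:
[9, 7, 5, 19]
[9, 7, 5, 19]
[9, 7, 5, 19]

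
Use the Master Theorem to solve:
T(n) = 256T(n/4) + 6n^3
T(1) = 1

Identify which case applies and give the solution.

a=256, b=4, f(n)=6n^3. log_4(256) = 4. Since c=3 < 4, Case 1 applies: T(n) = Θ(n^log_b(a)) = O(n^4).

Answer: O(n^4) - Case 1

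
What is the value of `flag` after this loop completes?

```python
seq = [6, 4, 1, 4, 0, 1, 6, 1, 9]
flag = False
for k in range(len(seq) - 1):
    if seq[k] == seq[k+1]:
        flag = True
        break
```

Check consecutive duplicates in [6, 4, 1, 4, 0, 1, 6, 1, 9]
`flag` takes the values: False

Answer: False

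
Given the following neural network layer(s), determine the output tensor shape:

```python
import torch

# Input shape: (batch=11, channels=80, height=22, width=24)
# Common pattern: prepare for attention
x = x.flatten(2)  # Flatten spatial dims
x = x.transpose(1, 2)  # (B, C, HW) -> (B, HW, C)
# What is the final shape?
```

Input: (11, 80, 22, 24) -> after flatten(2): (11, 80, 528) -> Output: (11, 528, 80)

Answer: (11, 528, 80)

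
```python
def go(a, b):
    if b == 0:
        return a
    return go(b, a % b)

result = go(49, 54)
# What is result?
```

go(49, 54) -> go(54, 49) -> go(49, 5) -> go(5, 4) -> go(4, 1) -> go(1, 0) -> 1

Answer: 1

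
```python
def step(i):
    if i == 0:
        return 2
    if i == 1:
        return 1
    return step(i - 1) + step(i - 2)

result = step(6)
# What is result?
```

Build up from base cases: step(0)=2, step(1)=1, step(2)=3, step(3)=4, step(4)=7, step(5)=11, step(6)=18

Answer: 18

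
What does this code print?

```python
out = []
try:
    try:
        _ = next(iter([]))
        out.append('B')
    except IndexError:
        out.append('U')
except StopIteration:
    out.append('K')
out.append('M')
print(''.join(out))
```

Execution trace: 'K' (outer except StopIteration) → 'M' (after the try/except). Output: KM

Answer: KM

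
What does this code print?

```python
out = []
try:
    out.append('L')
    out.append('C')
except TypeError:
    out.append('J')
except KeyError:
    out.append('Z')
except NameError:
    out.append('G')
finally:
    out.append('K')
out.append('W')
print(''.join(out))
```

Execution trace: 'L' (try body) → 'C' (try body, no exception) → 'K' (finally) → 'W' (after the try/except). Output: LCKW

Answer: LCKW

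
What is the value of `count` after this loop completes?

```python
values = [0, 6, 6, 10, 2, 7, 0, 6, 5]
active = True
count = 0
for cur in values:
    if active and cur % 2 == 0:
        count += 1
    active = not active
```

Count even values at even positions
`count` takes the values: 0 → 1 → 2 → 3 → 4

Answer: 4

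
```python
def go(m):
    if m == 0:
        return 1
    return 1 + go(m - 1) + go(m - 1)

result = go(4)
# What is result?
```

go(m) = 1 + 2·go(m-1), go(0)=1. Closed form: (1+1)·2^4 - 1 = 31.

Answer: 31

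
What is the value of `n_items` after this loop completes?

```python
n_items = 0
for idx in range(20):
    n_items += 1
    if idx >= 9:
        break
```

Loop breaks when idx reaches 9, n_items is 10
`n_items` takes the values: 0 → 1 → 2 → 3 → 4 → 5 → 6 → 7 → 8 → 9 → 10

Answer: 10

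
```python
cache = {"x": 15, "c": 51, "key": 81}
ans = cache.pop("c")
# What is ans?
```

Trace:
`cache = {"x": 15, "c": 51, "key": 81}` → cache = {'x': 15, 'c': 51, 'key': 81}
`ans = cache.pop("c")` → cache = {'x': 15, 'key': 81}; ans = 51
So ans = 51

Answer: 51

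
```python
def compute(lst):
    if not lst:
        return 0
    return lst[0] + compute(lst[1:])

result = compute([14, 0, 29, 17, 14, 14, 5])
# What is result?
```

14 + 0 + 29 + 17 + 14 + 14 + 5 + 0 = 93

Answer: 93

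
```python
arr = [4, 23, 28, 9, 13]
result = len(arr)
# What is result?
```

Trace:
`arr = [4, 23, 28, 9, 13]` → arr = [4, 23, 28, 9, 13]
`result = len(arr)` → result = 5
So result = 5

Answer: 5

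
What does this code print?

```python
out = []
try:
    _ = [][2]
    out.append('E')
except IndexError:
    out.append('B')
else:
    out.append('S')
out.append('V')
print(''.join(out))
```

Execution trace: 'B' (except IndexError) → 'V' (after the try/except). Output: BV

Answer: BV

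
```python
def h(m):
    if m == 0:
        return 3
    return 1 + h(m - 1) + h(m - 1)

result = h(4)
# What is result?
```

h(m) = 1 + 2·h(m-1), h(0)=3. Closed form: (3+1)·2^4 - 1 = 63.

Answer: 63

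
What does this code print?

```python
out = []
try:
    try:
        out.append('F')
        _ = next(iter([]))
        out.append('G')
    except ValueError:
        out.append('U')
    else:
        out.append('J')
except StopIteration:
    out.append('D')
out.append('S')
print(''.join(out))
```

Execution trace: 'F' (try body) → 'D' (outer except StopIteration) → 'S' (after the try/except). Output: FDS

Answer: FDS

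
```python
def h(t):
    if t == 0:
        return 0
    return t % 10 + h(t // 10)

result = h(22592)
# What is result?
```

Sum of digits of 22592: 2 + 9 + 5 + 2 + 2 = 20

Answer: 20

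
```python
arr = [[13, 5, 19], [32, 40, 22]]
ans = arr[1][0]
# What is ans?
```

Trace:
`arr = [[13, 5, 19], [32, 40, 22]]` → arr = [[13, 5, 19], [32, 40, 22]]
`ans = arr[1][0]` → ans = 32
So ans = 32

Answer: 32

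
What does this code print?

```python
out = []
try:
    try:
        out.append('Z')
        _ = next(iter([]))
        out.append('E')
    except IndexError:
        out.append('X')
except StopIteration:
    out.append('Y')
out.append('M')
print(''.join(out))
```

Execution trace: 'Z' (try body) → 'Y' (outer except StopIteration) → 'M' (after the try/except). Output: ZYM

Answer: ZYM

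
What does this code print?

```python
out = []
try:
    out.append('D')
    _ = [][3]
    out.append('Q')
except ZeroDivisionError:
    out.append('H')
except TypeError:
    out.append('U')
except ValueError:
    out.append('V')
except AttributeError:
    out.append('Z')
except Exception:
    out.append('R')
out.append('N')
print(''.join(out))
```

Execution trace: 'D' (try body) → 'R' (except Exception) → 'N' (after the try/except). Output: DRN

Answer: DRN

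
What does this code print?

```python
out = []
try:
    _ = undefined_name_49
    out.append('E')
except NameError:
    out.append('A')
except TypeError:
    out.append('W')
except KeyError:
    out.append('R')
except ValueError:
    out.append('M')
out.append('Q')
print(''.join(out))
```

Execution trace: 'A' (except NameError) → 'Q' (after the try/except). Output: AQ

Answer: AQ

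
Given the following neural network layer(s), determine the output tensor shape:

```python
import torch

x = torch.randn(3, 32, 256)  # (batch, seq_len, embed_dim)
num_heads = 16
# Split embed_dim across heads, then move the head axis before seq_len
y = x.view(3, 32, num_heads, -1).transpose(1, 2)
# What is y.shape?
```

Input: (3, 32, 256) -> head_dim = 256 // 16 = 16; after view: (3, 32, 16, 16) -> after transpose(1, 2): (3, 16, 32, 16) -> Output: (3, 16, 32, 16)

Answer: (3, 16, 32, 16)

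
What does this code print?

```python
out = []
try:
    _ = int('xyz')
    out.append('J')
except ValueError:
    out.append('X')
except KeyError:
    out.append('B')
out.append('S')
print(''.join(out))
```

Execution trace: 'X' (except ValueError) → 'S' (after the try/except). Output: XS

Answer: XS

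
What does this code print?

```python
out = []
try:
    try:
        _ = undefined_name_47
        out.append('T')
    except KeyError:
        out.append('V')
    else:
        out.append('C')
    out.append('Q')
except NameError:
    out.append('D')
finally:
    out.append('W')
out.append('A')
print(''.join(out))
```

Execution trace: 'D' (except NameError) → 'W' (finally) → 'A' (after the try/except). Output: DWA

Answer: DWA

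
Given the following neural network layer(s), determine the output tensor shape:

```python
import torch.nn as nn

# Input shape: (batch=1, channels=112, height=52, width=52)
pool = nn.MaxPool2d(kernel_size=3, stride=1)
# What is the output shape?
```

Input: (1, 112, 52, 52) -> Output: (1, 112, 50, 50)

Answer: (1, 112, 50, 50)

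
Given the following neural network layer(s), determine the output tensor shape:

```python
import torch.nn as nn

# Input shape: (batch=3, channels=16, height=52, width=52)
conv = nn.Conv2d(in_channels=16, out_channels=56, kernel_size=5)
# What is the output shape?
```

Input: (3, 16, 52, 52) -> Output: (3, 56, 48, 48)

Answer: (3, 56, 48, 48)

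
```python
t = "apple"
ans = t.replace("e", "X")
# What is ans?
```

Trace:
`t = "apple"` → t = 'apple'
`ans = t.replace("e", "X")` → ans = 'applX'
So ans = 'applX'

Answer: 'applX'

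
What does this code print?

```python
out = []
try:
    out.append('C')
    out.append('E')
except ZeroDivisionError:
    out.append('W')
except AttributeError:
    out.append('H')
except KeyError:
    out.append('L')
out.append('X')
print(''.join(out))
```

Execution trace: 'C' (try body) → 'E' (try body, no exception) → 'X' (after the try/except). Output: CEX

Answer: CEX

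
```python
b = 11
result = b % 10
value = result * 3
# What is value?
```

Trace:
`b = 11` → b = 11
`result = b % 10` → result = 1
`value = result * 3` → value = 3
So value = 3

Answer: 3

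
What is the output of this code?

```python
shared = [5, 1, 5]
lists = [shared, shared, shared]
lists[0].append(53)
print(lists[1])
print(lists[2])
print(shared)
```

Key concept: list of same reference.
Step by step:
`shared = [5, 1, 5]` → shared = [5, 1, 5]
`lists = [shared, shared, shared]` → lists = [[5, 1, 5], [5, 1, 5], [5, 1, 5]]
`lists[0].append(53)` → shared = [5, 1, 5, 53]; lists = [[5, 1, 5, 53], [5, 1, 5, 53], [5, 1, 5, 53]]
`print(lists[1])` → prints [5, 1, 5, 53]
`print(lists[2])` → prints [5, 1, 5, 53]
`print(shared)` → prints [5, 1, 5, 53]

Answer:
[5, 1, 5, 53]
[5, 1, 5, 53]
[5, 1, 5, 53]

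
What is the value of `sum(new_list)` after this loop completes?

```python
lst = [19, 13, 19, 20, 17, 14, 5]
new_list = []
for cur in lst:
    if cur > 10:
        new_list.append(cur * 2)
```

Sum of doubled values > 10
`new_list` takes the values: [] → [38] → [38, 26] → [38, 26, 38] → [38, 26, 38, 40] → [38, 26, 38, 40, 34] → [38, 26, 38, 40, 34, 28]
So `sum(new_list)` = 204

Answer: 204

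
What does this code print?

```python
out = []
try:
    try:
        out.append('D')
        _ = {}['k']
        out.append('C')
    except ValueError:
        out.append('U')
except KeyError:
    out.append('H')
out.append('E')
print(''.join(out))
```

Execution trace: 'D' (inner try body) → 'H' (outer except KeyError) → 'E' (after the try/except). Output: DHE

Answer: DHE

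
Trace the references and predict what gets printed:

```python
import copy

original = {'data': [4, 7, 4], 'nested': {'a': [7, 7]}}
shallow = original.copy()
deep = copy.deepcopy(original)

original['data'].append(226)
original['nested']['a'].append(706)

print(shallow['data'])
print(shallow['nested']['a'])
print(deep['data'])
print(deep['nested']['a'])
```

Key concept: comparing shallow vs deep copy.
Step by step:
`original = {'data': [4, 7, 4], 'nested': {'a': [7, 7]}}` → original = {'data': [4, 7, 4], 'nested': {'a': [7, 7]}}
`shallow = original.copy()` → shallow = {'data': [4, 7, 4], 'nested': {'a': [7, 7]}}
`deep = copy.deepcopy(original)` → deep = {'data': [4, 7, 4], 'nested': {'a': [7, 7]}}
`original['data'].append(226)` → original = {'data': [4, 7, 4, 226], 'nested': {'a': [7, 7]}}; shallow = {'data': [4, 7, 4, 226], 'nested': {'a': [7, 7]}}
`original['nested']['a'].append(706)` → original = {'data': [4, 7, 4, 226], 'nested': {'a': [7, 7, 706]}}; shallow = {'data': [4, 7, 4, 226], 'nested': {'a': [7, 7, 706]}}
`print(shallow['data'])` → prints [4, 7, 4, 226]
`print(shallow['nested']['a'])` → prints [7, 7, 706]
`print(deep['data'])` → prints [4, 7, 4]
`print(deep['nested']['a'])` → prints [7, 7]

Answer:
[4, 7, 4, 226]
[7, 7, 706]
[4, 7, 4]
[7, 7]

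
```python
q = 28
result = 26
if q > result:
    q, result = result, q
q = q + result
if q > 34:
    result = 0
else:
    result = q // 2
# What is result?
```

Trace:
`q = 28` → q = 28
`result = 26` → result = 26
`if q > result: ...` → q > result is True → q = 26; result = 28
`q = q + result` → q = 54
`if q > 34: ...` → q > 34 is True → result = 0
So result = 0

Answer: 0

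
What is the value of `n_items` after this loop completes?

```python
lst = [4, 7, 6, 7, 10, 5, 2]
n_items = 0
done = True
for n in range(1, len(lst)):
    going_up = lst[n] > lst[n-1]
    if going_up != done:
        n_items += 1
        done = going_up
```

Count direction changes in [4, 7, 6, 7, 10, 5, 2]
`n_items` takes the values: 0 → 1 → 2 → 3

Answer: 3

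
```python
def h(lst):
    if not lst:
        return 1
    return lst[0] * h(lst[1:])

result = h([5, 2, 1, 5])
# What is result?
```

Product over [5, 2, 1, 5] = 5 * 2 * 1 * 5 = 50

Answer: 50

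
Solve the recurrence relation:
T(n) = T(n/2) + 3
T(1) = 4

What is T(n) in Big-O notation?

Each step divides n by 2 and adds 3. After log_2(n) steps we reach T(1)=4. So T(n) = 3·log_2(n) + 4 = O(log n).

Answer: O(log n)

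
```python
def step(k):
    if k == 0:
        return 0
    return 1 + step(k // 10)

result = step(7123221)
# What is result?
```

Count of digits of 7123221: 7

Answer: 7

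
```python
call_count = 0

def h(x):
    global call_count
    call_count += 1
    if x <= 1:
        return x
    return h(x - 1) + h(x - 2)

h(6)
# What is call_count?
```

Calls(x) = 1 + Calls(x-1) + Calls(x-2); Calls(0)=Calls(1)=1. For x=6 this gives 25.

Answer: 25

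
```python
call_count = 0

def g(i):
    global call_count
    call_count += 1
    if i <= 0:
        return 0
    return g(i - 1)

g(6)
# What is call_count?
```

Linear recursion stepping by 1: 7 calls from i=6 down to ≤0.

Answer: 7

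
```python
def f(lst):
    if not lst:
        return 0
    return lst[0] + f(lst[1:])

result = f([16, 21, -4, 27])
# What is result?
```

16 + 21 + (-4) + 27 + 0 = 60

Answer: 60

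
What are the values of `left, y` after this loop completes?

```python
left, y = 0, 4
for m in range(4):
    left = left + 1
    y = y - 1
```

left goes 0→4, y goes 4→0
`left, y` takes the values: (0, 4) → (1, 4) → (1, 3) → (2, 3) → (2, 2) → (3, 2) → (3, 1) → (4, 1) → (4, 0)

Answer: 4, 0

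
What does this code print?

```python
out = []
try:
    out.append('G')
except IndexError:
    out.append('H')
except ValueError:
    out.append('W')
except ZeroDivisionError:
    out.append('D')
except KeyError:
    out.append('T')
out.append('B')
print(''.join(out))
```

Execution trace: 'G' (try body, no exception) → 'B' (after the try/except). Output: GB

Answer: GB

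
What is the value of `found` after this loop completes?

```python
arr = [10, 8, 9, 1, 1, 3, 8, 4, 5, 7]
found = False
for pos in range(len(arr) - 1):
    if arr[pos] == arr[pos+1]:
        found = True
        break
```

Check consecutive duplicates in [10, 8, 9, 1, 1, 3, 8, 4, 5, 7]
`found` takes the values: False → True

Answer: True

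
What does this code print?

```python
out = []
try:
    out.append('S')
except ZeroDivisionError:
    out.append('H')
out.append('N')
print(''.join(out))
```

Execution trace: 'S' (try body, no exception) → 'N' (after the try/except). Output: SN

Answer: SN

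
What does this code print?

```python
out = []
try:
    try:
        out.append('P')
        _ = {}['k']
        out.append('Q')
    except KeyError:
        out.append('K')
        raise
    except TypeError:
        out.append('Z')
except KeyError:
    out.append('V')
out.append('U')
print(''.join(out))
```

Execution trace: 'P' (inner try body) → 'K' (inner except KeyError) → 'V' (outer except KeyError) → 'U' (after the try/except). Output: PKVU

Answer: PKVU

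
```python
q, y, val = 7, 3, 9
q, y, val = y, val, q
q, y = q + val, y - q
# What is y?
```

Trace:
`q, y, val = 7, 3, 9` → q = 7; y = 3; val = 9
`q, y, val = y, val, q` → q = 3; y = 9; val = 7
`q, y = q + val, y - q` → q = 10; y = 6
So y = 6

Answer: 6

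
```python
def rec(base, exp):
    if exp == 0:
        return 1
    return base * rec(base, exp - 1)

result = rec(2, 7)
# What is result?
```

rec(2, 7) = 2 * 2 * 2 * 2 * 2 * 2 * 2 = 128

Answer: 128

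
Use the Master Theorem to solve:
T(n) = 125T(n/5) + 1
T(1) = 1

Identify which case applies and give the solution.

a=125, b=5, f(n)=1. log_5(125) = 3. Since c=0 < 3, Case 1 applies: T(n) = Θ(n^log_b(a)) = O(n^3).

Answer: O(n^3) - Case 1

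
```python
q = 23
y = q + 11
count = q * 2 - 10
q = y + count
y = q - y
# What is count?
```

Trace:
`q = 23` → q = 23
`y = q + 11` → y = 34
`count = q * 2 - 10` → count = 36
`q = y + count` → q = 70
`y = q - y` → y = 36
So count = 36

Answer: 36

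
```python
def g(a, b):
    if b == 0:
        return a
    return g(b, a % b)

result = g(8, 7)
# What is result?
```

g(8, 7) -> g(7, 1) -> g(1, 0) -> 1

Answer: 1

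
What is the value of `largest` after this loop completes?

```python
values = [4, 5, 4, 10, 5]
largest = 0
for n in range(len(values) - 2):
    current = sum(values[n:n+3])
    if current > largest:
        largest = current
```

Max sum of 3-element window in [4, 5, 4, 10, 5]
`largest` takes the values: 0 → 13 → 19

Answer: 19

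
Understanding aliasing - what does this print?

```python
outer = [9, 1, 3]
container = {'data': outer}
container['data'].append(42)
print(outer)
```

Key concept: dict holds reference to list.
Step by step:
`outer = [9, 1, 3]` → outer = [9, 1, 3]
`container = {'data': outer}` → container = {'data': [9, 1, 3]}
`container['data'].append(42)` → outer = [9, 1, 3, 42]; container = {'data': [9, 1, 3, 42]}
`print(outer)` → prints [9, 1, 3, 42]

Answer: [9, 1, 3, 42]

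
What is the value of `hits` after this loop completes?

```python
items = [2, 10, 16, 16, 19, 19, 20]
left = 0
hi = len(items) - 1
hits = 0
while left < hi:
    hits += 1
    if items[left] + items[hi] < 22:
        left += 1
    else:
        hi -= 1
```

Steps to find pair summing to 22
`hits` takes the values: 0 → 1 → 2 → 3 → 4 → 5 → 6

Answer: 6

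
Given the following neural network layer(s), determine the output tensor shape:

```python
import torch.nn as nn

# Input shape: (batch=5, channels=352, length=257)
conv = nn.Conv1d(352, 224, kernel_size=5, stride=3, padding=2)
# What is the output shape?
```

Input: (5, 352, 257) -> Output: (5, 224, 86)

Answer: (5, 224, 86)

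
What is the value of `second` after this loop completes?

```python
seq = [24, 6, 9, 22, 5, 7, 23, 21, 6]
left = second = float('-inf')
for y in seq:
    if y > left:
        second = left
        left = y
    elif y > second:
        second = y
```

Second largest (with repeats) in [24, 6, 9, 22, 5, 7, 23, 21, 6]
`second` takes the values: -inf → 6 → 9 → 22 → 23

Answer: 23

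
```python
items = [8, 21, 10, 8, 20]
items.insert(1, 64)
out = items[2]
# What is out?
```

Trace:
`items = [8, 21, 10, 8, 20]` → items = [8, 21, 10, 8, 20]
`items.insert(1, 64)` → items = [8, 64, 21, 10, 8, 20]
`out = items[2]` → out = 21
So out = 21

Answer: 21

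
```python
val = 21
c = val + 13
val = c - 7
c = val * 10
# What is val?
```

Trace:
`val = 21` → val = 21
`c = val + 13` → c = 34
`val = c - 7` → val = 27
`c = val * 10` → c = 270
So val = 27

Answer: 27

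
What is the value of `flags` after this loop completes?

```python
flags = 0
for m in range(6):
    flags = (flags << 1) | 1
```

Build 6 consecutive 1-bits: 0b111111
`flags` takes the values: 0 → 1 → 3 → 7 → 15 → 31 → 63

Answer: 63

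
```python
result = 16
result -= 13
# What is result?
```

Trace:
`result = 16` → result = 16
`result -= 13` → result = 3
So result = 3

Answer: 3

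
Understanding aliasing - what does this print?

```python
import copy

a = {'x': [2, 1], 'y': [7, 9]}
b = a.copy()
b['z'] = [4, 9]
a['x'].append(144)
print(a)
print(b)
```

Key concept: shallow copy of dict with mutable values.
Step by step:
`a = {'x': [2, 1], 'y': [7, 9]}` → a = {'x': [2, 1], 'y': [7, 9]}
`b = a.copy()` → b = {'x': [2, 1], 'y': [7, 9]}
`b['z'] = [4, 9]` → b = {'x': [2, 1], 'y': [7, 9], 'z': [4, 9]}
`a['x'].append(144)` → a = {'x': [2, 1, 144], 'y': [7, 9]}; b = {'x': [2, 1, 144], 'y': [7, 9], 'z': [4, 9]}
`print(a)` → prints {'x': [2, 1, 144], 'y': [7, 9]}
`print(b)` → prints {'x': [2, 1, 144], 'y': [7, 9], 'z': [4, 9]}

Answer:
{'x': [2, 1, 144], 'y': [7, 9]}
{'x': [2, 1, 144], 'y': [7, 9], 'z': [4, 9]}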